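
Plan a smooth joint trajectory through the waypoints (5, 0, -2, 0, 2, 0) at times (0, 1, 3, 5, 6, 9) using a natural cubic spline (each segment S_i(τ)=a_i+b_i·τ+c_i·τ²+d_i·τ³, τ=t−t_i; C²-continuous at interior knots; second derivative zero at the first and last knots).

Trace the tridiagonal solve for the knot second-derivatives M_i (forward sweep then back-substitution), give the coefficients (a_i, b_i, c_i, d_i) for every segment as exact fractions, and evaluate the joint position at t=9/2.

Δ: Δ0=-5, Δ1=-1, Δ2=1, Δ3=2, Δ4=-2/3
row 1: diag=6, rhs=24; c'=1/3, d'=4
row 2: denom=8−2·1/3=22/3; d'=(12−2·4)/(22/3)=6/11
row 3: denom=6−2·3/11=60/11; d'=(6−2·6/11)/(60/11)=9/10
row 4: denom=8−1·11/60=469/60; d'=(-16−1·9/10)/(469/60)=-1014/469
back: M4=-1014/469
back: M3=9/10−11/60·-1014/469=608/469
back: M2=6/11−3/11·608/469=90/469
back: M1=4−1/3·90/469=1846/469
M: M0=0, M1=1846/469, M2=90/469, M3=608/469, M4=-1014/469, M5=0
seg 0: a=5, c=M0/2=0, d=(M1−M0)/(6·1)=923/1407, b=Δ0−h0·(2M0+M1)/6=-7958/1407
seg 1: a=0, c=M1/2=923/469, d=(M2−M1)/(6·2)=-439/1407, b=Δ1−h1·(2M1+M2)/6=-5189/1407
seg 2: a=-2, c=M2/2=45/469, d=(M3−M2)/(6·2)=37/402, b=Δ2−h2·(2M2+M3)/6=619/1407
seg 3: a=0, c=M3/2=304/469, d=(M4−M3)/(6·1)=-811/1407, b=Δ3−h3·(2M3+M4)/6=2713/1407
seg 4: a=2, c=M4/2=-507/469, d=(M5−M4)/(6·3)=169/1407, b=Δ4−h4·(2M4+M5)/6=2104/1407
t_q=9/2 → seg 2, τ=3/2; S=-2+619/1407·τ+45/469·τ²+37/402·τ³=-6105/7504

  seg 0: a=5 b=-7958/1407 c=0 d=923/1407
  seg 1: a=0 b=-5189/1407 c=923/469 d=-439/1407
  seg 2: a=-2 b=619/1407 c=45/469 d=37/402
  seg 3: a=0 b=2713/1407 c=304/469 d=-811/1407
  seg 4: a=2 b=2104/1407 c=-507/469 d=169/1407
S(9/2) = -6105/7504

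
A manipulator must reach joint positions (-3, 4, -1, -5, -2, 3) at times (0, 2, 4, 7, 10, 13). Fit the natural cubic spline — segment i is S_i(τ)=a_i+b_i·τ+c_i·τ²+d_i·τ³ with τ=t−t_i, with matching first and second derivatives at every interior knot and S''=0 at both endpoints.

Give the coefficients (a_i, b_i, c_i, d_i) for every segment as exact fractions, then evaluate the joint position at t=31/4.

Δ: Δ0=7/2, Δ1=-5/2, Δ2=-4/3, Δ3=1, Δ4=5/3
row 1: diag=8, rhs=-36; c'=1/4, d'=-9/2
row 2: denom=10−2·1/4=19/2; d'=(7−2·-9/2)/(19/2)=32/19
row 3: denom=12−3·6/19=210/19; d'=(14−3·32/19)/(210/19)=17/21
row 4: denom=12−3·19/70=783/70; d'=(4−3·17/21)/(783/70)=110/783
back: M4=110/783
back: M3=17/21−19/70·110/783=604/783
back: M2=32/19−6/19·604/783=376/261
back: M1=-9/2−1/4·376/261=-2537/522
M: M0=0, M1=-2537/522, M2=376/261, M3=604/783, M4=110/783, M5=0
seg 0: a=-3, c=M0/2=0, d=(M1−M0)/(6·2)=-2537/6264, b=Δ0−h0·(2M0+M1)/6=4009/783
seg 1: a=4, c=M1/2=-2537/1044, d=(M2−M1)/(6·2)=3289/6264, b=Δ1−h1·(2M1+M2)/6=407/1566
seg 2: a=-1, c=M2/2=188/261, d=(M3−M2)/(6·3)=-262/7047, b=Δ2−h2·(2M2+M3)/6=-2474/783
seg 3: a=-5, c=M3/2=302/783, d=(M4−M3)/(6·3)=-247/7047, b=Δ3−h3·(2M3+M4)/6=124/783
seg 4: a=-2, c=M4/2=55/783, d=(M5−M4)/(6·3)=-55/7047, b=Δ4−h4·(2M4+M5)/6=1195/783
t_q=31/4 → seg 3, τ=3/4; S=-5+124/783·τ+302/783·τ²+-247/7047·τ³=-26053/5568

  seg 0: a=-3 b=4009/783 c=0 d=-2537/6264
  seg 1: a=4 b=407/1566 c=-2537/1044 d=3289/6264
  seg 2: a=-1 b=-2474/783 c=188/261 d=-262/7047
  seg 3: a=-5 b=124/783 c=302/783 d=-247/7047
  seg 4: a=-2 b=1195/783 c=55/783 d=-55/7047
S(31/4) = -26053/5568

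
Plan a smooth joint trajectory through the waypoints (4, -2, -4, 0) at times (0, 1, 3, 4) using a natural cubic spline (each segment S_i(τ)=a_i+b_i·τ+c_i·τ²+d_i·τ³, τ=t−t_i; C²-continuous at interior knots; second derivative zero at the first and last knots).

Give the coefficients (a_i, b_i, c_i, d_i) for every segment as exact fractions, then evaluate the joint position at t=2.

  seg 0: a=4 b=-53/8 c=0 d=5/8
  seg 1: a=-2 b=-19/4 c=15/8 d=0
  seg 2: a=-4 b=11/4 c=15/8 d=-5/8
S(2) = -39/8

Δ: Δ0=-6, Δ1=-1, Δ2=4
row 1: diag=6, rhs=30; c'=1/3, d'=5
row 2: denom=6−2·1/3=16/3; d'=(30−2·5)/(16/3)=15/4
back: M2=15/4
back: M1=5−1/3·15/4=15/4
M: M0=0, M1=15/4, M2=15/4, M3=0
seg 0: a=4, c=M0/2=0, d=(M1−M0)/(6·1)=5/8, b=Δ0−h0·(2M0+M1)/6=-53/8
seg 1: a=-2, c=M1/2=15/8, d=(M2−M1)/(6·2)=0, b=Δ1−h1·(2M1+M2)/6=-19/4
seg 2: a=-4, c=M2/2=15/8, d=(M3−M2)/(6·1)=-5/8, b=Δ2−h2·(2M2+M3)/6=11/4
t_q=2 → seg 1, τ=1; S=-2+-19/4·τ+15/8·τ²+0·τ³=-39/8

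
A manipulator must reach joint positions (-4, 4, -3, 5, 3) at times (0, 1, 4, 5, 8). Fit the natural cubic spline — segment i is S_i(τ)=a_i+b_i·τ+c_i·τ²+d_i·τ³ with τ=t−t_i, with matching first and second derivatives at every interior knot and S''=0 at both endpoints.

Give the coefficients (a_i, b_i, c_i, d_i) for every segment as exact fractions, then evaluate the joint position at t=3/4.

Δ: Δ0=8, Δ1=-7/3, Δ2=8, Δ3=-2/3
row 1: diag=8, rhs=-62; c'=3/8, d'=-31/4
row 2: denom=8−3·3/8=55/8; d'=(62−3·-31/4)/(55/8)=62/5
row 3: denom=8−1·8/55=432/55; d'=(-52−1·62/5)/(432/55)=-1771/216
back: M3=-1771/216
back: M2=62/5−8/55·-1771/216=367/27
back: M1=-31/4−3/8·367/27=-925/72
M: M0=0, M1=-925/72, M2=367/27, M3=-1771/216, M4=0
seg 0: a=-4, c=M0/2=0, d=(M1−M0)/(6·1)=-925/432, b=Δ0−h0·(2M0+M1)/6=4381/432
seg 1: a=4, c=M1/2=-925/144, d=(M2−M1)/(6·3)=5711/3888, b=Δ1−h1·(2M1+M2)/6=803/216
seg 2: a=-3, c=M2/2=367/54, d=(M3−M2)/(6·1)=-523/144, b=Δ2−h2·(2M2+M3)/6=2089/432
seg 3: a=5, c=M3/2=-1771/432, d=(M4−M3)/(6·3)=1771/3888, b=Δ3−h3·(2M3+M4)/6=1627/216
t_q=3/4 → seg 0, τ=3/4; S=-4+4381/432·τ+0·τ²+-925/432·τ³=24907/9216

  seg 0: a=-4 b=4381/432 c=0 d=-925/432
  seg 1: a=4 b=803/216 c=-925/144 d=5711/3888
  seg 2: a=-3 b=2089/432 c=367/54 d=-523/144
  seg 3: a=5 b=1627/216 c=-1771/432 d=1771/3888
S(3/4) = 24907/9216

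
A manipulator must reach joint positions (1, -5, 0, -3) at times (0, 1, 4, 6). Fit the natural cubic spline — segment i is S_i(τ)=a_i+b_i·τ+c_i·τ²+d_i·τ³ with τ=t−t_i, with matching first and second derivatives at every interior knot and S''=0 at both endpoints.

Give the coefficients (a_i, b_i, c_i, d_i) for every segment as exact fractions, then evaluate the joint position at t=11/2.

Δ: Δ0=-6, Δ1=5/3, Δ2=-3/2
row 1: diag=8, rhs=46; c'=3/8, d'=23/4
row 2: denom=10−3·3/8=71/8; d'=(-19−3·23/4)/(71/8)=-290/71
back: M2=-290/71
back: M1=23/4−3/8·-290/71=517/71
M: M0=0, M1=517/71, M2=-290/71, M3=0
seg 0: a=1, c=M0/2=0, d=(M1−M0)/(6·1)=517/426, b=Δ0−h0·(2M0+M1)/6=-3073/426
seg 1: a=-5, c=M1/2=517/142, d=(M2−M1)/(6·3)=-269/426, b=Δ1−h1·(2M1+M2)/6=-761/213
seg 2: a=0, c=M2/2=-145/71, d=(M3−M2)/(6·2)=145/426, b=Δ2−h2·(2M2+M3)/6=521/426
t_q=11/2 → seg 2, τ=3/2; S=0+521/426·τ+-145/71·τ²+145/426·τ³=-1831/1136

  seg 0: a=1 b=-3073/426 c=0 d=517/426
  seg 1: a=-5 b=-761/213 c=517/142 d=-269/426
  seg 2: a=0 b=521/426 c=-145/71 d=145/426
S(11/2) = -1831/1136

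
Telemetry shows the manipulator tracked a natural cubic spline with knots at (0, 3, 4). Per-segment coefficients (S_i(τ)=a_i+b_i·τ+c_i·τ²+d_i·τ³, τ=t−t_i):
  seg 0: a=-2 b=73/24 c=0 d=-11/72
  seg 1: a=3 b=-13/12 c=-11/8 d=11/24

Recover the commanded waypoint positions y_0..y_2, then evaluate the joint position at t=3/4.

y_0=-2 y_1=3 y_2=1
S(3/4) = 111/512

y_0 = S_0(0) = a_0 = -2
y_1 = S_1(0) = a_1 = 3
y_2 = S_1(1) = 1
t_q=3/4 is in segment 0 (τ=3/4); S_0(τ)=111/512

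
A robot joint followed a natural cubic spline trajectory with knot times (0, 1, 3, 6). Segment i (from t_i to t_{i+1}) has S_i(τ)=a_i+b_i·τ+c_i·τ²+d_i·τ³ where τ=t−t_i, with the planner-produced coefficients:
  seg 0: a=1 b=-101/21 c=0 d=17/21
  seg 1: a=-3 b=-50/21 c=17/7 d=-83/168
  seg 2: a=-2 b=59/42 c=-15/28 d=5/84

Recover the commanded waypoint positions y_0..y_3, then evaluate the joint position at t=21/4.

y_0=1 y_1=-3 y_2=-2 y_3=-1
S(21/4) = -1565/1792

y_0 = S_0(0) = a_0 = 1
y_1 = S_1(0) = a_1 = -3
y_2 = S_2(0) = a_2 = -2
y_3 = S_2(3) = -1
t_q=21/4 is in segment 2 (τ=9/4); S_2(τ)=-1565/1792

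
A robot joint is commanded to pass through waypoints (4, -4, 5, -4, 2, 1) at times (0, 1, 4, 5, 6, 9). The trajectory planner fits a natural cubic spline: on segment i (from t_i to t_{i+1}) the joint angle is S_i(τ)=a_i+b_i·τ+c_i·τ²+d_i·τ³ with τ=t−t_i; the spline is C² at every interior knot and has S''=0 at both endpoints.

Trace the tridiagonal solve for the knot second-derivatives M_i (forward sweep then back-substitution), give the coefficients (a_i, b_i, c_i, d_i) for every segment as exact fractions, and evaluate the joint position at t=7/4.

Δ: Δ0=-8, Δ1=3, Δ2=-9, Δ3=6, Δ4=-1/3
row 1: diag=8, rhs=66; c'=3/8, d'=33/4
row 2: denom=8−3·3/8=55/8; d'=(-72−3·33/4)/(55/8)=-774/55
row 3: denom=4−1·8/55=212/55; d'=(90−1·-774/55)/(212/55)=27
row 4: denom=8−1·55/212=1641/212; d'=(-38−1·27)/(1641/212)=-13780/1641
back: M4=-13780/1641
back: M3=27−55/212·-13780/1641=47882/1641
back: M2=-774/55−8/55·47882/1641=-30058/1641
back: M1=33/4−3/8·-30058/1641=8270/547
M: M0=0, M1=8270/547, M2=-30058/1641, M3=47882/1641, M4=-13780/1641, M5=0
seg 0: a=4, c=M0/2=0, d=(M1−M0)/(6·1)=4135/1641, b=Δ0−h0·(2M0+M1)/6=-17263/1641
seg 1: a=-4, c=M1/2=4135/547, d=(M2−M1)/(6·3)=-27434/14769, b=Δ1−h1·(2M1+M2)/6=-4858/1641
seg 2: a=5, c=M2/2=-15029/1641, d=(M3−M2)/(6·1)=4330/547, b=Δ2−h2·(2M2+M3)/6=-12730/1641
seg 3: a=-4, c=M3/2=23941/1641, d=(M4−M3)/(6·1)=-10277/1641, b=Δ3−h3·(2M3+M4)/6=-3818/1641
seg 4: a=2, c=M4/2=-6890/1641, d=(M5−M4)/(6·3)=6890/14769, b=Δ4−h4·(2M4+M5)/6=4411/547
t_q=7/4 → seg 1, τ=3/4; S=-4+-4858/1641·τ+4135/547·τ²+-27434/14769·τ³=-48167/17504

  seg 0: a=4 b=-17263/1641 c=0 d=4135/1641
  seg 1: a=-4 b=-4858/1641 c=4135/547 d=-27434/14769
  seg 2: a=5 b=-12730/1641 c=-15029/1641 d=4330/547
  seg 3: a=-4 b=-3818/1641 c=23941/1641 d=-10277/1641
  seg 4: a=2 b=4411/547 c=-6890/1641 d=6890/14769
S(7/4) = -48167/17504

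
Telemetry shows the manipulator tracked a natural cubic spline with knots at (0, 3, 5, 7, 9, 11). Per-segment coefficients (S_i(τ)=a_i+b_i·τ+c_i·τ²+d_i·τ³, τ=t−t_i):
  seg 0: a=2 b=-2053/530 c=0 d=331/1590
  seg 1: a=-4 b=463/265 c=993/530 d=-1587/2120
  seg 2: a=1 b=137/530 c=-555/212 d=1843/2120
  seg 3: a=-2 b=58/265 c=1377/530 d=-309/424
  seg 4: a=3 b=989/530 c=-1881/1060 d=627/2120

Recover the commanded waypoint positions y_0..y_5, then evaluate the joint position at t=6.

y_0 = S_0(0) = a_0 = 2
y_1 = S_1(0) = a_1 = -4
y_2 = S_2(0) = a_2 = 1
y_3 = S_3(0) = a_3 = -2
y_4 = S_4(0) = a_4 = 3
y_5 = S_4(2) = 2
t_q=6 is in segment 2 (τ=1); S_2(τ)=-1039/2120

y_0=2 y_1=-4 y_2=1 y_3=-2 y_4=3 y_5=2
S(6) = -1039/2120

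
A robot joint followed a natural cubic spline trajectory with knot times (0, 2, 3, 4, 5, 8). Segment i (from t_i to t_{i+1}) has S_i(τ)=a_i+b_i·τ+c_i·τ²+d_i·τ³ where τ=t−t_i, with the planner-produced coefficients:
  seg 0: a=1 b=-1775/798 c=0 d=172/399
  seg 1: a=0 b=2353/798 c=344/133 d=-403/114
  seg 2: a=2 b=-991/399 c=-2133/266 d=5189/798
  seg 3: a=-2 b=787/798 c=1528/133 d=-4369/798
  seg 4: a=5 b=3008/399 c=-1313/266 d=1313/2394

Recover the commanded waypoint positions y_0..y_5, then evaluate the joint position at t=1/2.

y_0 = S_0(0) = a_0 = 1
y_1 = S_1(0) = a_1 = 0
y_2 = S_2(0) = a_2 = 2
y_3 = S_3(0) = a_3 = -2
y_4 = S_4(0) = a_4 = 5
y_5 = S_4(3) = -2
t_q=1/2 is in segment 0 (τ=1/2); S_0(τ)=-31/532

y_0=1 y_1=0 y_2=2 y_3=-2 y_4=5 y_5=-2
S(1/2) = -31/532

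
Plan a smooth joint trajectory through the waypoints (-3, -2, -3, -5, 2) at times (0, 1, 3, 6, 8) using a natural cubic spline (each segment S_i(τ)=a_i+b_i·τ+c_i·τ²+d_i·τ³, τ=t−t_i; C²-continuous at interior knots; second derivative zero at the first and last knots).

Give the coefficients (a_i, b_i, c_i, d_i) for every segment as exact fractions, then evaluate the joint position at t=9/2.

  seg 0: a=-3 b=335/276 c=0 d=-59/276
  seg 1: a=-2 b=79/138 c=-59/92 d=29/552
  seg 2: a=-3 b=-94/69 c=-15/46 d=77/414
  seg 3: a=-5 b=235/138 c=31/23 d=-31/138
S(9/2) = -1895/368

Δ: Δ0=1, Δ1=-1/2, Δ2=-2/3, Δ3=7/2
row 1: diag=6, rhs=-9; c'=1/3, d'=-3/2
row 2: denom=10−2·1/3=28/3; d'=(-1−2·-3/2)/(28/3)=3/14
row 3: denom=10−3·9/28=253/28; d'=(25−3·3/14)/(253/28)=62/23
back: M3=62/23
back: M2=3/14−9/28·62/23=-15/23
back: M1=-3/2−1/3·-15/23=-59/46
M: M0=0, M1=-59/46, M2=-15/23, M3=62/23, M4=0
seg 0: a=-3, c=M0/2=0, d=(M1−M0)/(6·1)=-59/276, b=Δ0−h0·(2M0+M1)/6=335/276
seg 1: a=-2, c=M1/2=-59/92, d=(M2−M1)/(6·2)=29/552, b=Δ1−h1·(2M1+M2)/6=79/138
seg 2: a=-3, c=M2/2=-15/46, d=(M3−M2)/(6·3)=77/414, b=Δ2−h2·(2M2+M3)/6=-94/69
seg 3: a=-5, c=M3/2=31/23, d=(M4−M3)/(6·2)=-31/138, b=Δ3−h3·(2M3+M4)/6=235/138
t_q=9/2 → seg 2, τ=3/2; S=-3+-94/69·τ+-15/46·τ²+77/414·τ³=-1895/368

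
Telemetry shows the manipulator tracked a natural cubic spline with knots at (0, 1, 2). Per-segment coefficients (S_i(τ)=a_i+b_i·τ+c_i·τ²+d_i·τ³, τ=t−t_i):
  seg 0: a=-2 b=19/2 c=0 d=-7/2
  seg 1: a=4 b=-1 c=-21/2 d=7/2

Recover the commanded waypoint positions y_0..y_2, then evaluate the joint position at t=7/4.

y_0=-2 y_1=4 y_2=-4
S(7/4) = -151/128

y_0 = S_0(0) = a_0 = -2
y_1 = S_1(0) = a_1 = 4
y_2 = S_1(1) = -4
t_q=7/4 is in segment 1 (τ=3/4); S_1(τ)=-151/128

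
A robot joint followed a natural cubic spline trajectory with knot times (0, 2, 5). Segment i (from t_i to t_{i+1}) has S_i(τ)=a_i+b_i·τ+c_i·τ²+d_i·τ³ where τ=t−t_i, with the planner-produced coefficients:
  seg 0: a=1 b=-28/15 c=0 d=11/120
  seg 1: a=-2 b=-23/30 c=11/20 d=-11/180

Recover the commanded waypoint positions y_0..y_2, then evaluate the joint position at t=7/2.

y_0=1 y_1=-2 y_2=-1
S(7/2) = -339/160

y_0 = S_0(0) = a_0 = 1
y_1 = S_1(0) = a_1 = -2
y_2 = S_1(3) = -1
t_q=7/2 is in segment 1 (τ=3/2); S_1(τ)=-339/160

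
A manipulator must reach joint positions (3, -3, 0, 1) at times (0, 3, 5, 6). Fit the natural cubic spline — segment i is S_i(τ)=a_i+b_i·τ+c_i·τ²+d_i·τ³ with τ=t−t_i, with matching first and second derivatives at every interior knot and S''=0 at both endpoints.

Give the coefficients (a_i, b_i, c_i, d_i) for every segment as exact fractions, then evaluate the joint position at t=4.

  seg 0: a=3 b=-89/28 c=0 d=11/84
  seg 1: a=-3 b=5/14 c=33/28 d=-17/56
  seg 2: a=0 b=10/7 c=-9/14 d=3/14
S(4) = -99/56

Δ: Δ0=-2, Δ1=3/2, Δ2=1
row 1: diag=10, rhs=21; c'=1/5, d'=21/10
row 2: denom=6−2·1/5=28/5; d'=(-3−2·21/10)/(28/5)=-9/7
back: M2=-9/7
back: M1=21/10−1/5·-9/7=33/14
M: M0=0, M1=33/14, M2=-9/7, M3=0
seg 0: a=3, c=M0/2=0, d=(M1−M0)/(6·3)=11/84, b=Δ0−h0·(2M0+M1)/6=-89/28
seg 1: a=-3, c=M1/2=33/28, d=(M2−M1)/(6·2)=-17/56, b=Δ1−h1·(2M1+M2)/6=5/14
seg 2: a=0, c=M2/2=-9/14, d=(M3−M2)/(6·1)=3/14, b=Δ2−h2·(2M2+M3)/6=10/7
t_q=4 → seg 1, τ=1; S=-3+5/14·τ+33/28·τ²+-17/56·τ³=-99/56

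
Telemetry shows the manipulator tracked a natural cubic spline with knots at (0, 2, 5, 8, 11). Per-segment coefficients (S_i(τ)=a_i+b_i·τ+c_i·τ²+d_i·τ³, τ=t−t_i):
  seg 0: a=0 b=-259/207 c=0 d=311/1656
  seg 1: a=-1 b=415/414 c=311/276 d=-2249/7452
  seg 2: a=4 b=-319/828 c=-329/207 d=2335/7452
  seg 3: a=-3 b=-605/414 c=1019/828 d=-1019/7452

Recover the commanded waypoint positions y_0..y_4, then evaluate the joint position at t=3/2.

y_0=0 y_1=-1 y_2=4 y_3=-3 y_4=0
S(3/2) = -5489/4416

y_0 = S_0(0) = a_0 = 0
y_1 = S_1(0) = a_1 = -1
y_2 = S_2(0) = a_2 = 4
y_3 = S_3(0) = a_3 = -3
y_4 = S_3(3) = 0
t_q=3/2 is in segment 0 (τ=3/2); S_0(τ)=-5489/4416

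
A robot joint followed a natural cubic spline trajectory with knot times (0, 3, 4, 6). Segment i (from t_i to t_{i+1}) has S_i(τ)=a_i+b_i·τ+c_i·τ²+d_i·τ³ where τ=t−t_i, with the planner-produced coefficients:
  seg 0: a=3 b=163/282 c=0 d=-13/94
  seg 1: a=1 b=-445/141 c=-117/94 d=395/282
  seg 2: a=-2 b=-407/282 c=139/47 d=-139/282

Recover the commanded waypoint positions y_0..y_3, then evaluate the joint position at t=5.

y_0=3 y_1=1 y_2=-2 y_3=3
S(5) = -46/47

y_0 = S_0(0) = a_0 = 3
y_1 = S_1(0) = a_1 = 1
y_2 = S_2(0) = a_2 = -2
y_3 = S_2(2) = 3
t_q=5 is in segment 2 (τ=1); S_2(τ)=-46/47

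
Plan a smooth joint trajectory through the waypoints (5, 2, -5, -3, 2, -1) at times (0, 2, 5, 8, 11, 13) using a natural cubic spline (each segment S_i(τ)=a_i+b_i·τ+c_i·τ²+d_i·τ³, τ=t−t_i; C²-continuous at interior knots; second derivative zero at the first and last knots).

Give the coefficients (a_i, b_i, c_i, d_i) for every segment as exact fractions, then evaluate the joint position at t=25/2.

  seg 0: a=5 b=-2981/2538 c=0 d=-413/5076
  seg 1: a=2 b=-5459/2538 c=-413/846 d=1627/11421
  seg 2: a=-5 b=-3131/2538 c=2015/2538 d=-13/243
  seg 3: a=-3 b=5293/2538 c=793/2538 d=-1721/11421
  seg 4: a=2 b=-275/2538 c=-883/846 d=883/5076
S(25/2) = 1031/13536

Δ: Δ0=-3/2, Δ1=-7/3, Δ2=2/3, Δ3=5/3, Δ4=-3/2
row 1: diag=10, rhs=-5; c'=3/10, d'=-1/2
row 2: denom=12−3·3/10=111/10; d'=(18−3·-1/2)/(111/10)=65/37
row 3: denom=12−3·10/37=414/37; d'=(6−3·65/37)/(414/37)=3/46
row 4: denom=10−3·37/138=423/46; d'=(-19−3·3/46)/(423/46)=-883/423
back: M4=-883/423
back: M3=3/46−37/138·-883/423=793/1269
back: M2=65/37−10/37·793/1269=2015/1269
back: M1=-1/2−3/10·2015/1269=-413/423
M: M0=0, M1=-413/423, M2=2015/1269, M3=793/1269, M4=-883/423, M5=0
seg 0: a=5, c=M0/2=0, d=(M1−M0)/(6·2)=-413/5076, b=Δ0−h0·(2M0+M1)/6=-2981/2538
seg 1: a=2, c=M1/2=-413/846, d=(M2−M1)/(6·3)=1627/11421, b=Δ1−h1·(2M1+M2)/6=-5459/2538
seg 2: a=-5, c=M2/2=2015/2538, d=(M3−M2)/(6·3)=-13/243, b=Δ2−h2·(2M2+M3)/6=-3131/2538
seg 3: a=-3, c=M3/2=793/2538, d=(M4−M3)/(6·3)=-1721/11421, b=Δ3−h3·(2M3+M4)/6=5293/2538
seg 4: a=2, c=M4/2=-883/846, d=(M5−M4)/(6·2)=883/5076, b=Δ4−h4·(2M4+M5)/6=-275/2538
t_q=25/2 → seg 4, τ=3/2; S=2+-275/2538·τ+-883/846·τ²+883/5076·τ³=1031/13536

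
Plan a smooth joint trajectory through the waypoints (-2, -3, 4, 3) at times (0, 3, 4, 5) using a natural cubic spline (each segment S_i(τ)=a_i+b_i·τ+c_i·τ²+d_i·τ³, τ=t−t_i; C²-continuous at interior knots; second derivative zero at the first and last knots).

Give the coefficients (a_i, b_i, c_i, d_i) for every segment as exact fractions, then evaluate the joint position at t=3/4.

Δ: Δ0=-1/3, Δ1=7, Δ2=-1
row 1: diag=8, rhs=44; c'=1/8, d'=11/2
row 2: denom=4−1·1/8=31/8; d'=(-48−1·11/2)/(31/8)=-428/31
back: M2=-428/31
back: M1=11/2−1/8·-428/31=224/31
M: M0=0, M1=224/31, M2=-428/31, M3=0
seg 0: a=-2, c=M0/2=0, d=(M1−M0)/(6·3)=112/279, b=Δ0−h0·(2M0+M1)/6=-367/93
seg 1: a=-3, c=M1/2=112/31, d=(M2−M1)/(6·1)=-326/93, b=Δ1−h1·(2M1+M2)/6=641/93
seg 2: a=4, c=M2/2=-214/31, d=(M3−M2)/(6·1)=214/93, b=Δ2−h2·(2M2+M3)/6=335/93
t_q=3/4 → seg 0, τ=3/4; S=-2+-367/93·τ+0·τ²+112/279·τ³=-297/62

  seg 0: a=-2 b=-367/93 c=0 d=112/279
  seg 1: a=-3 b=641/93 c=112/31 d=-326/93
  seg 2: a=4 b=335/93 c=-214/31 d=214/93
S(3/4) = -297/62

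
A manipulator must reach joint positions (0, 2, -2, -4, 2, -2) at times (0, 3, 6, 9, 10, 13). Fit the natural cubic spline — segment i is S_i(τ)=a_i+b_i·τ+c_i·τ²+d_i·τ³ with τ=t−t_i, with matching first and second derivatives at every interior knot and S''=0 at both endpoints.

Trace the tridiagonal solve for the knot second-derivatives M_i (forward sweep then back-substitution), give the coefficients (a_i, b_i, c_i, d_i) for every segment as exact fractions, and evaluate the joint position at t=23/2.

  seg 0: a=0 b=294/283 c=0 d=-316/7641
  seg 1: a=2 b=-22/283 c=-316/849 d=-118/7641
  seg 2: a=-2 b=-772/283 c=-434/849 d=3052/7641
  seg 3: a=-4 b=1412/283 c=2618/849 d=-1760/849
  seg 4: a=2 b=4192/849 c=-2662/849 d=2662/7641
S(23/2) = 3993/1132

Δ: Δ0=2/3, Δ1=-4/3, Δ2=-2/3, Δ3=6, Δ4=-4/3
row 1: diag=12, rhs=-12; c'=1/4, d'=-1
row 2: denom=12−3·1/4=45/4; d'=(4−3·-1)/(45/4)=28/45
row 3: denom=8−3·4/15=36/5; d'=(40−3·28/45)/(36/5)=143/27
row 4: denom=8−1·5/36=283/36; d'=(-44−1·143/27)/(283/36)=-5324/849
back: M4=-5324/849
back: M3=143/27−5/36·-5324/849=5236/849
back: M2=28/45−4/15·5236/849=-868/849
back: M1=-1−1/4·-868/849=-632/849
M: M0=0, M1=-632/849, M2=-868/849, M3=5236/849, M4=-5324/849, M5=0
seg 0: a=0, c=M0/2=0, d=(M1−M0)/(6·3)=-316/7641, b=Δ0−h0·(2M0+M1)/6=294/283
seg 1: a=2, c=M1/2=-316/849, d=(M2−M1)/(6·3)=-118/7641, b=Δ1−h1·(2M1+M2)/6=-22/283
seg 2: a=-2, c=M2/2=-434/849, d=(M3−M2)/(6·3)=3052/7641, b=Δ2−h2·(2M2+M3)/6=-772/283
seg 3: a=-4, c=M3/2=2618/849, d=(M4−M3)/(6·1)=-1760/849, b=Δ3−h3·(2M3+M4)/6=1412/283
seg 4: a=2, c=M4/2=-2662/849, d=(M5−M4)/(6·3)=2662/7641, b=Δ4−h4·(2M4+M5)/6=4192/849
t_q=23/2 → seg 4, τ=3/2; S=2+4192/849·τ+-2662/849·τ²+2662/7641·τ³=3993/1132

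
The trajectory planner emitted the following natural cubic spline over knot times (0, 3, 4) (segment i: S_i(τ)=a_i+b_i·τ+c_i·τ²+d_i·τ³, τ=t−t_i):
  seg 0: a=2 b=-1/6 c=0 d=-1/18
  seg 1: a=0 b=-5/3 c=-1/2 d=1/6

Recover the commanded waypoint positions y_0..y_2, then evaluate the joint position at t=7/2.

y_0 = S_0(0) = a_0 = 2
y_1 = S_1(0) = a_1 = 0
y_2 = S_1(1) = -2
t_q=7/2 is in segment 1 (τ=1/2); S_1(τ)=-15/16

y_0=2 y_1=0 y_2=-2
S(7/2) = -15/16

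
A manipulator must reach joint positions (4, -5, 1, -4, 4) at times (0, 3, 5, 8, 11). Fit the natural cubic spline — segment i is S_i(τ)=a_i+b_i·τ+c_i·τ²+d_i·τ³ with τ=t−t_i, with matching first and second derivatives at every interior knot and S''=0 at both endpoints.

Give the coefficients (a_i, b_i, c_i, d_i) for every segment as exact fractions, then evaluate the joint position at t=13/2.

Δ: Δ0=-3, Δ1=3, Δ2=-5/3, Δ3=8/3
row 1: diag=10, rhs=36; c'=1/5, d'=18/5
row 2: denom=10−2·1/5=48/5; d'=(-28−2·18/5)/(48/5)=-11/3
row 3: denom=12−3·5/16=177/16; d'=(26−3·-11/3)/(177/16)=592/177
back: M3=592/177
back: M2=-11/3−5/16·592/177=-278/59
back: M1=18/5−1/5·-278/59=268/59
M: M0=0, M1=268/59, M2=-278/59, M3=592/177, M4=0
seg 0: a=4, c=M0/2=0, d=(M1−M0)/(6·3)=134/531, b=Δ0−h0·(2M0+M1)/6=-311/59
seg 1: a=-5, c=M1/2=134/59, d=(M2−M1)/(6·2)=-91/118, b=Δ1−h1·(2M1+M2)/6=91/59
seg 2: a=1, c=M2/2=-139/59, d=(M3−M2)/(6·3)=713/1593, b=Δ2−h2·(2M2+M3)/6=81/59
seg 3: a=-4, c=M3/2=296/177, d=(M4−M3)/(6·3)=-296/1593, b=Δ3−h3·(2M3+M4)/6=-40/59
t_q=13/2 → seg 2, τ=3/2; S=1+81/59·τ+-139/59·τ²+713/1593·τ³=-345/472

  seg 0: a=4 b=-311/59 c=0 d=134/531
  seg 1: a=-5 b=91/59 c=134/59 d=-91/118
  seg 2: a=1 b=81/59 c=-139/59 d=713/1593
  seg 3: a=-4 b=-40/59 c=296/177 d=-296/1593
S(13/2) = -345/472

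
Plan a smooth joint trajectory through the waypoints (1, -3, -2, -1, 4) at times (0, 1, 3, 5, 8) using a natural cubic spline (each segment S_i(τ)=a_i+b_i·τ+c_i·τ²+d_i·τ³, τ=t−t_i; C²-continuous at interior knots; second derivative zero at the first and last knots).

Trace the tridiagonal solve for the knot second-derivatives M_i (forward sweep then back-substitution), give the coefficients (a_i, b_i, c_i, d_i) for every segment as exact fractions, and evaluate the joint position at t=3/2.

  seg 0: a=1 b=-29/6 c=0 d=5/6
  seg 1: a=-3 b=-7/3 c=5/2 d=-13/24
  seg 2: a=-2 b=7/6 c=-3/4 d=5/24
  seg 3: a=-1 b=2/3 c=1/2 d=-1/18
S(3/2) = -231/64

Δ: Δ0=-4, Δ1=1/2, Δ2=1/2, Δ3=5/3
row 1: diag=6, rhs=27; c'=1/3, d'=9/2
row 2: denom=8−2·1/3=22/3; d'=(0−2·9/2)/(22/3)=-27/22
row 3: denom=10−2·3/11=104/11; d'=(7−2·-27/22)/(104/11)=1
back: M3=1
back: M2=-27/22−3/11·1=-3/2
back: M1=9/2−1/3·-3/2=5
M: M0=0, M1=5, M2=-3/2, M3=1, M4=0
seg 0: a=1, c=M0/2=0, d=(M1−M0)/(6·1)=5/6, b=Δ0−h0·(2M0+M1)/6=-29/6
seg 1: a=-3, c=M1/2=5/2, d=(M2−M1)/(6·2)=-13/24, b=Δ1−h1·(2M1+M2)/6=-7/3
seg 2: a=-2, c=M2/2=-3/4, d=(M3−M2)/(6·2)=5/24, b=Δ2−h2·(2M2+M3)/6=7/6
seg 3: a=-1, c=M3/2=1/2, d=(M4−M3)/(6·3)=-1/18, b=Δ3−h3·(2M3+M4)/6=2/3
t_q=3/2 → seg 1, τ=1/2; S=-3+-7/3·τ+5/2·τ²+-13/24·τ³=-231/64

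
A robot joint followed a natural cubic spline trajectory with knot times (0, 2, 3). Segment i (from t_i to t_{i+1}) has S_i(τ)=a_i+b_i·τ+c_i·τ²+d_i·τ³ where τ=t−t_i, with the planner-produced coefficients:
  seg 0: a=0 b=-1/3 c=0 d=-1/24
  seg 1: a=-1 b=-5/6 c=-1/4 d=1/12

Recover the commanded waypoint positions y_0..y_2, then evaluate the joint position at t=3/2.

y_0 = S_0(0) = a_0 = 0
y_1 = S_1(0) = a_1 = -1
y_2 = S_1(1) = -2
t_q=3/2 is in segment 0 (τ=3/2); S_0(τ)=-41/64

y_0=0 y_1=-1 y_2=-2
S(3/2) = -41/64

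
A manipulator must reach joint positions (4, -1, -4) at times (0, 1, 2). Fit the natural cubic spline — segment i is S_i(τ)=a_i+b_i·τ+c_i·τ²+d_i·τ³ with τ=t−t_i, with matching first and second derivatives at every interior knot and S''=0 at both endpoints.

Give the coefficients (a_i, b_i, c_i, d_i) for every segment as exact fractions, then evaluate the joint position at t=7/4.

Δ: Δ0=-5, Δ1=-3
row 1: diag=4, rhs=12; c'=1/4, d'=3
back: M1=3
M: M0=0, M1=3, M2=0
seg 0: a=4, c=M0/2=0, d=(M1−M0)/(6·1)=1/2, b=Δ0−h0·(2M0+M1)/6=-11/2
seg 1: a=-1, c=M1/2=3/2, d=(M2−M1)/(6·1)=-1/2, b=Δ1−h1·(2M1+M2)/6=-4
t_q=7/4 → seg 1, τ=3/4; S=-1+-4·τ+3/2·τ²+-1/2·τ³=-431/128

  seg 0: a=4 b=-11/2 c=0 d=1/2
  seg 1: a=-1 b=-4 c=3/2 d=-1/2
S(7/4) = -431/128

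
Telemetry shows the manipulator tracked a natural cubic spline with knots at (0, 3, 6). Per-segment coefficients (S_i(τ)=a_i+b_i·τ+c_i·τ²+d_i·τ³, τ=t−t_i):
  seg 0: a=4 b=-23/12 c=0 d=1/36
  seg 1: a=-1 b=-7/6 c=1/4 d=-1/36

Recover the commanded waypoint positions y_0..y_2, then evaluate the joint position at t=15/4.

y_0 = S_0(0) = a_0 = 4
y_1 = S_1(0) = a_1 = -1
y_2 = S_1(3) = -3
t_q=15/4 is in segment 1 (τ=3/4); S_1(τ)=-447/256

y_0=4 y_1=-1 y_2=-3
S(15/4) = -447/256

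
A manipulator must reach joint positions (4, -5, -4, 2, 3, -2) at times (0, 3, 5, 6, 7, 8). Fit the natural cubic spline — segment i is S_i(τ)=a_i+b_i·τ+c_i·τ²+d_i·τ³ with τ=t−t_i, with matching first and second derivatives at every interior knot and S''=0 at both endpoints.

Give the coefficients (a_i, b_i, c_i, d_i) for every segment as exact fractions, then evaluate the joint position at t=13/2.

Δ: Δ0=-3, Δ1=1/2, Δ2=6, Δ3=1, Δ4=-5
row 1: diag=10, rhs=21; c'=1/5, d'=21/10
row 2: denom=6−2·1/5=28/5; d'=(33−2·21/10)/(28/5)=36/7
row 3: denom=4−1·5/28=107/28; d'=(-30−1·36/7)/(107/28)=-984/107
row 4: denom=4−1·28/107=400/107; d'=(-36−1·-984/107)/(400/107)=-717/100
back: M4=-717/100
back: M3=-984/107−28/107·-717/100=-183/25
back: M2=36/7−5/28·-183/25=129/20
back: M1=21/10−1/5·129/20=81/100
M: M0=0, M1=81/100, M2=129/20, M3=-183/25, M4=-717/100, M5=0
seg 0: a=4, c=M0/2=0, d=(M1−M0)/(6·3)=9/200, b=Δ0−h0·(2M0+M1)/6=-681/200
seg 1: a=-5, c=M1/2=81/200, d=(M2−M1)/(6·2)=47/100, b=Δ1−h1·(2M1+M2)/6=-219/100
seg 2: a=-4, c=M2/2=129/40, d=(M3−M2)/(6·1)=-459/200, b=Δ2−h2·(2M2+M3)/6=507/100
seg 3: a=2, c=M3/2=-183/50, d=(M4−M3)/(6·1)=1/40, b=Δ3−h3·(2M3+M4)/6=927/200
seg 4: a=3, c=M4/2=-717/200, d=(M5−M4)/(6·1)=239/200, b=Δ4−h4·(2M4+M5)/6=-261/100
t_q=13/2 → seg 3, τ=1/2; S=2+927/200·τ+-183/50·τ²+1/40·τ³=5449/1600

  seg 0: a=4 b=-681/200 c=0 d=9/200
  seg 1: a=-5 b=-219/100 c=81/200 d=47/100
  seg 2: a=-4 b=507/100 c=129/40 d=-459/200
  seg 3: a=2 b=927/200 c=-183/50 d=1/40
  seg 4: a=3 b=-261/100 c=-717/200 d=239/200
S(13/2) = 5449/1600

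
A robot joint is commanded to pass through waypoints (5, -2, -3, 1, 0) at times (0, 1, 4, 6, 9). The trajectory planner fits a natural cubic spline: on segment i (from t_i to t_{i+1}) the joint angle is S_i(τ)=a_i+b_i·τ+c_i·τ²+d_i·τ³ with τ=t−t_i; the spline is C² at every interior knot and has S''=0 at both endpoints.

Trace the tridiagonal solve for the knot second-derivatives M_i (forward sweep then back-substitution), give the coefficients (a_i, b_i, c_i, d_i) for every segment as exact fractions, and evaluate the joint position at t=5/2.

  seg 0: a=5 b=-2651/339 c=0 d=278/339
  seg 1: a=-2 b=-1817/339 c=278/113 d=-266/1017
  seg 2: a=-3 b=793/339 c=12/113 d=-187/1356
  seg 3: a=1 b=376/339 c=-163/226 d=163/2034
S(5/2) = -2435/452

Δ: Δ0=-7, Δ1=-1/3, Δ2=2, Δ3=-1/3
row 1: diag=8, rhs=40; c'=3/8, d'=5
row 2: denom=10−3·3/8=71/8; d'=(14−3·5)/(71/8)=-8/71
row 3: denom=10−2·16/71=678/71; d'=(-14−2·-8/71)/(678/71)=-163/113
back: M3=-163/113
back: M2=-8/71−16/71·-163/113=24/113
back: M1=5−3/8·24/113=556/113
M: M0=0, M1=556/113, M2=24/113, M3=-163/113, M4=0
seg 0: a=5, c=M0/2=0, d=(M1−M0)/(6·1)=278/339, b=Δ0−h0·(2M0+M1)/6=-2651/339
seg 1: a=-2, c=M1/2=278/113, d=(M2−M1)/(6·3)=-266/1017, b=Δ1−h1·(2M1+M2)/6=-1817/339
seg 2: a=-3, c=M2/2=12/113, d=(M3−M2)/(6·2)=-187/1356, b=Δ2−h2·(2M2+M3)/6=793/339
seg 3: a=1, c=M3/2=-163/226, d=(M4−M3)/(6·3)=163/2034, b=Δ3−h3·(2M3+M4)/6=376/339
t_q=5/2 → seg 1, τ=3/2; S=-2+-1817/339·τ+278/113·τ²+-266/1017·τ³=-2435/452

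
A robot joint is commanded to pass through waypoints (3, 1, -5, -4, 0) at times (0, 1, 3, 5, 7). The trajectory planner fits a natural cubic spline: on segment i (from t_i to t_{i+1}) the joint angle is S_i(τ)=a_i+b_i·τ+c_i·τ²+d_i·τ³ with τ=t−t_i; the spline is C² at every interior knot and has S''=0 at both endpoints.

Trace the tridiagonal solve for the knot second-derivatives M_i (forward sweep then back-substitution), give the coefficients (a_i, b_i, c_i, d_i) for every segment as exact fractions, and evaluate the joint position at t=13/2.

  seg 0: a=3 b=-273/164 c=0 d=-55/164
  seg 1: a=1 b=-219/82 c=-165/164 d=69/164
  seg 2: a=-5 b=-135/82 c=249/164 d=-73/328
  seg 3: a=-4 b=72/41 c=15/82 d=-5/164
S(13/2) = -1387/1312

Δ: Δ0=-2, Δ1=-3, Δ2=1/2, Δ3=2
row 1: diag=6, rhs=-6; c'=1/3, d'=-1
row 2: denom=8−2·1/3=22/3; d'=(21−2·-1)/(22/3)=69/22
row 3: denom=8−2·3/11=82/11; d'=(9−2·69/22)/(82/11)=15/41
back: M3=15/41
back: M2=69/22−3/11·15/41=249/82
back: M1=-1−1/3·249/82=-165/82
M: M0=0, M1=-165/82, M2=249/82, M3=15/41, M4=0
seg 0: a=3, c=M0/2=0, d=(M1−M0)/(6·1)=-55/164, b=Δ0−h0·(2M0+M1)/6=-273/164
seg 1: a=1, c=M1/2=-165/164, d=(M2−M1)/(6·2)=69/164, b=Δ1−h1·(2M1+M2)/6=-219/82
seg 2: a=-5, c=M2/2=249/164, d=(M3−M2)/(6·2)=-73/328, b=Δ2−h2·(2M2+M3)/6=-135/82
seg 3: a=-4, c=M3/2=15/82, d=(M4−M3)/(6·2)=-5/164, b=Δ3−h3·(2M3+M4)/6=72/41
t_q=13/2 → seg 3, τ=3/2; S=-4+72/41·τ+15/82·τ²+-5/164·τ³=-1387/1312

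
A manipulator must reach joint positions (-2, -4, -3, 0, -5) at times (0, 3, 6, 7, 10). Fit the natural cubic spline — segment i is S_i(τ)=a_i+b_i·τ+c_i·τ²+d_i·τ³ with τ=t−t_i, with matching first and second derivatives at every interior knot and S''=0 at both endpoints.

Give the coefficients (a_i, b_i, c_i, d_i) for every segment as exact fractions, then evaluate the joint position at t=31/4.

  seg 0: a=-2 b=-137/228 c=0 d=-5/684
  seg 1: a=-4 b=-91/114 c=-5/76 d=101/684
  seg 2: a=-3 b=637/228 c=24/19 d=-241/228
  seg 3: a=0 b=245/114 c=-145/76 d=145/684
S(31/4) = 3055/4864

Δ: Δ0=-2/3, Δ1=1/3, Δ2=3, Δ3=-5/3
row 1: diag=12, rhs=6; c'=1/4, d'=1/2
row 2: denom=8−3·1/4=29/4; d'=(16−3·1/2)/(29/4)=2
row 3: denom=8−1·4/29=228/29; d'=(-28−1·2)/(228/29)=-145/38
back: M3=-145/38
back: M2=2−4/29·-145/38=48/19
back: M1=1/2−1/4·48/19=-5/38
M: M0=0, M1=-5/38, M2=48/19, M3=-145/38, M4=0
seg 0: a=-2, c=M0/2=0, d=(M1−M0)/(6·3)=-5/684, b=Δ0−h0·(2M0+M1)/6=-137/228
seg 1: a=-4, c=M1/2=-5/76, d=(M2−M1)/(6·3)=101/684, b=Δ1−h1·(2M1+M2)/6=-91/114
seg 2: a=-3, c=M2/2=24/19, d=(M3−M2)/(6·1)=-241/228, b=Δ2−h2·(2M2+M3)/6=637/228
seg 3: a=0, c=M3/2=-145/76, d=(M4−M3)/(6·3)=145/684, b=Δ3−h3·(2M3+M4)/6=245/114
t_q=31/4 → seg 3, τ=3/4; S=0+245/114·τ+-145/76·τ²+145/684·τ³=3055/4864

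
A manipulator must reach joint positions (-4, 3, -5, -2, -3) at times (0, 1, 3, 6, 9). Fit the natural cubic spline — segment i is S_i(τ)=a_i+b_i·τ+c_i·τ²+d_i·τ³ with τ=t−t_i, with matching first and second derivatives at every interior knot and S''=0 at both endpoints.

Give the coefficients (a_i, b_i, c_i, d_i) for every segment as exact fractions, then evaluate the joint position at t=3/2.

  seg 0: a=-4 b=5675/618 c=0 d=-1349/618
  seg 1: a=3 b=814/309 c=-1349/206 d=1997/1236
  seg 2: a=-5 b=-1289/309 c=324/103 d=-1318/2781
  seg 3: a=-2 b=589/309 c=-346/309 d=346/2781
S(3/2) = 9499/3296

Δ: Δ0=7, Δ1=-4, Δ2=1, Δ3=-1/3
row 1: diag=6, rhs=-66; c'=1/3, d'=-11
row 2: denom=10−2·1/3=28/3; d'=(30−2·-11)/(28/3)=39/7
row 3: denom=12−3·9/28=309/28; d'=(-8−3·39/7)/(309/28)=-692/309
back: M3=-692/309
back: M2=39/7−9/28·-692/309=648/103
back: M1=-11−1/3·648/103=-1349/103
M: M0=0, M1=-1349/103, M2=648/103, M3=-692/309, M4=0
seg 0: a=-4, c=M0/2=0, d=(M1−M0)/(6·1)=-1349/618, b=Δ0−h0·(2M0+M1)/6=5675/618
seg 1: a=3, c=M1/2=-1349/206, d=(M2−M1)/(6·2)=1997/1236, b=Δ1−h1·(2M1+M2)/6=814/309
seg 2: a=-5, c=M2/2=324/103, d=(M3−M2)/(6·3)=-1318/2781, b=Δ2−h2·(2M2+M3)/6=-1289/309
seg 3: a=-2, c=M3/2=-346/309, d=(M4−M3)/(6·3)=346/2781, b=Δ3−h3·(2M3+M4)/6=589/309
t_q=3/2 → seg 1, τ=1/2; S=3+814/309·τ+-1349/206·τ²+1997/1236·τ³=9499/3296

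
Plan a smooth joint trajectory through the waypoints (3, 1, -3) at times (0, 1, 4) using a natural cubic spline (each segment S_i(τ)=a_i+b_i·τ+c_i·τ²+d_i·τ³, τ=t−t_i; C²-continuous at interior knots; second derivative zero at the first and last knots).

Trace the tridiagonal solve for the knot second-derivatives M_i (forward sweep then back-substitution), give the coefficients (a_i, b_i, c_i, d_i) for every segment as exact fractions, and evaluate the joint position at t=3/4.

Δ: Δ0=-2, Δ1=-4/3
row 1: diag=8, rhs=4; c'=3/8, d'=1/2
back: M1=1/2
M: M0=0, M1=1/2, M2=0
seg 0: a=3, c=M0/2=0, d=(M1−M0)/(6·1)=1/12, b=Δ0−h0·(2M0+M1)/6=-25/12
seg 1: a=1, c=M1/2=1/4, d=(M2−M1)/(6·3)=-1/36, b=Δ1−h1·(2M1+M2)/6=-11/6
t_q=3/4 → seg 0, τ=3/4; S=3+-25/12·τ+0·τ²+1/12·τ³=377/256

  seg 0: a=3 b=-25/12 c=0 d=1/12
  seg 1: a=1 b=-11/6 c=1/4 d=-1/36
S(3/4) = 377/256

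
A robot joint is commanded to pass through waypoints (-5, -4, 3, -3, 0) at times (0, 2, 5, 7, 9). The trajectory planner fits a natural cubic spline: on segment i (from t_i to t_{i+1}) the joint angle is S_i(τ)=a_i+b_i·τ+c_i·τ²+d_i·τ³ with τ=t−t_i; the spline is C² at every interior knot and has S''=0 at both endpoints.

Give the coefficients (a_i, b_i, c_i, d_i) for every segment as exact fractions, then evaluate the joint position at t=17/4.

Δ: Δ0=1/2, Δ1=7/3, Δ2=-3, Δ3=3/2
row 1: diag=10, rhs=11; c'=3/10, d'=11/10
row 2: denom=10−3·3/10=91/10; d'=(-32−3·11/10)/(91/10)=-353/91
row 3: denom=8−2·20/91=688/91; d'=(27−2·-353/91)/(688/91)=3163/688
back: M3=3163/688
back: M2=-353/91−20/91·3163/688=-841/172
back: M1=11/10−3/10·-841/172=883/344
M: M0=0, M1=883/344, M2=-841/172, M3=3163/688, M4=0
seg 0: a=-5, c=M0/2=0, d=(M1−M0)/(6·2)=883/4128, b=Δ0−h0·(2M0+M1)/6=-367/1032
seg 1: a=-4, c=M1/2=883/688, d=(M2−M1)/(6·3)=-285/688, b=Δ1−h1·(2M1+M2)/6=1141/516
seg 2: a=3, c=M2/2=-841/344, d=(M3−M2)/(6·2)=6527/8256, b=Δ2−h2·(2M2+M3)/6=-2627/2064
seg 3: a=-3, c=M3/2=3163/1376, d=(M4−M3)/(6·2)=-3163/8256, b=Δ3−h3·(2M3+M4)/6=-1615/1032
t_q=17/4 → seg 1, τ=9/4; S=-4+1141/516·τ+883/688·τ²+-285/688·τ³=121271/44032

  seg 0: a=-5 b=-367/1032 c=0 d=883/4128
  seg 1: a=-4 b=1141/516 c=883/688 d=-285/688
  seg 2: a=3 b=-2627/2064 c=-841/344 d=6527/8256
  seg 3: a=-3 b=-1615/1032 c=3163/1376 d=-3163/8256
S(17/4) = 121271/44032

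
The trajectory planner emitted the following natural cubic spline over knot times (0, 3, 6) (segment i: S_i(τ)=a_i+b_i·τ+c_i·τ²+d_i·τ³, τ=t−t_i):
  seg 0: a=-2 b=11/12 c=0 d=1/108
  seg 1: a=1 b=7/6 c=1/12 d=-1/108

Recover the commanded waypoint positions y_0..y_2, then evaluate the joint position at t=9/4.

y_0=-2 y_1=1 y_2=5
S(9/4) = 43/256

y_0 = S_0(0) = a_0 = -2
y_1 = S_1(0) = a_1 = 1
y_2 = S_1(3) = 5
t_q=9/4 is in segment 0 (τ=9/4); S_0(τ)=43/256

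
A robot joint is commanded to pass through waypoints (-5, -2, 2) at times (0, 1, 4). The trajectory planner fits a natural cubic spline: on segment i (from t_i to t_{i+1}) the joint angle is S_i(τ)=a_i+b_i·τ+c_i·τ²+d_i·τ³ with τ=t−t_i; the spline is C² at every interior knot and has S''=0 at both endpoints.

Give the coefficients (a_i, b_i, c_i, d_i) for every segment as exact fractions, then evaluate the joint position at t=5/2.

Δ: Δ0=3, Δ1=4/3
row 1: diag=8, rhs=-10; c'=3/8, d'=-5/4
back: M1=-5/4
M: M0=0, M1=-5/4, M2=0
seg 0: a=-5, c=M0/2=0, d=(M1−M0)/(6·1)=-5/24, b=Δ0−h0·(2M0+M1)/6=77/24
seg 1: a=-2, c=M1/2=-5/8, d=(M2−M1)/(6·3)=5/72, b=Δ1−h1·(2M1+M2)/6=31/12
t_q=5/2 → seg 1, τ=3/2; S=-2+31/12·τ+-5/8·τ²+5/72·τ³=45/64

  seg 0: a=-5 b=77/24 c=0 d=-5/24
  seg 1: a=-2 b=31/12 c=-5/8 d=5/72
S(5/2) = 45/64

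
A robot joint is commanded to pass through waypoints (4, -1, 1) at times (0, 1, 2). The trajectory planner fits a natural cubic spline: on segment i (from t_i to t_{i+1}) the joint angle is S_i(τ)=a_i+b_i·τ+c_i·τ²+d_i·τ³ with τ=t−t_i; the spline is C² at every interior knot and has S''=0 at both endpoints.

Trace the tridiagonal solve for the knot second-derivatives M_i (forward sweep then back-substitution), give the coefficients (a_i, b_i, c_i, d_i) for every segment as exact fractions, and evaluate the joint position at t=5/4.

Δ: Δ0=-5, Δ1=2
row 1: diag=4, rhs=42; c'=1/4, d'=21/2
back: M1=21/2
M: M0=0, M1=21/2, M2=0
seg 0: a=4, c=M0/2=0, d=(M1−M0)/(6·1)=7/4, b=Δ0−h0·(2M0+M1)/6=-27/4
seg 1: a=-1, c=M1/2=21/4, d=(M2−M1)/(6·1)=-7/4, b=Δ1−h1·(2M1+M2)/6=-3/2
t_q=5/4 → seg 1, τ=1/4; S=-1+-3/2·τ+21/4·τ²+-7/4·τ³=-275/256

  seg 0: a=4 b=-27/4 c=0 d=7/4
  seg 1: a=-1 b=-3/2 c=21/4 d=-7/4
S(5/4) = -275/256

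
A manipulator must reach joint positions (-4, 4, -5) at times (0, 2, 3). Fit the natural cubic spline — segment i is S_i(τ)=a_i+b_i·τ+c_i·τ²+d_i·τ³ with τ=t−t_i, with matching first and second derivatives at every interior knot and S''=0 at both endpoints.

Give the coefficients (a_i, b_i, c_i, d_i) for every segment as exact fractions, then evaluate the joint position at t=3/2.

  seg 0: a=-4 b=25/3 c=0 d=-13/12
  seg 1: a=4 b=-14/3 c=-13/2 d=13/6
S(3/2) = 155/32

Δ: Δ0=4, Δ1=-9
row 1: diag=6, rhs=-78; c'=1/6, d'=-13
back: M1=-13
M: M0=0, M1=-13, M2=0
seg 0: a=-4, c=M0/2=0, d=(M1−M0)/(6·2)=-13/12, b=Δ0−h0·(2M0+M1)/6=25/3
seg 1: a=4, c=M1/2=-13/2, d=(M2−M1)/(6·1)=13/6, b=Δ1−h1·(2M1+M2)/6=-14/3
t_q=3/2 → seg 0, τ=3/2; S=-4+25/3·τ+0·τ²+-13/12·τ³=155/32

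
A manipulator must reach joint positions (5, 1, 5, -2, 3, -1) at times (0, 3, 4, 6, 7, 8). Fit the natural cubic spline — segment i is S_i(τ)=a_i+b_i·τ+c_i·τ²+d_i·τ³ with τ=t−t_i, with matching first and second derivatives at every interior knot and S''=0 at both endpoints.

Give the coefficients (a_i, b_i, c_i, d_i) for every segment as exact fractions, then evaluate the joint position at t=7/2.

Δ: Δ0=-4/3, Δ1=4, Δ2=-7/2, Δ3=5, Δ4=-4
row 1: diag=8, rhs=32; c'=1/8, d'=4
row 2: denom=6−1·1/8=47/8; d'=(-45−1·4)/(47/8)=-392/47
row 3: denom=6−2·16/47=250/47; d'=(51−2·-392/47)/(250/47)=3181/250
row 4: denom=4−1·47/250=953/250; d'=(-54−1·3181/250)/(953/250)=-16681/953
back: M4=-16681/953
back: M3=3181/250−47/250·-16681/953=15262/953
back: M2=-392/47−16/47·15262/953=-13144/953
back: M1=4−1/8·-13144/953=5455/953
M: M0=0, M1=5455/953, M2=-13144/953, M3=15262/953, M4=-16681/953, M5=0
seg 0: a=5, c=M0/2=0, d=(M1−M0)/(6·3)=5455/17154, b=Δ0−h0·(2M0+M1)/6=-23989/5718
seg 1: a=1, c=M1/2=5455/1906, d=(M2−M1)/(6·1)=-18599/5718, b=Δ1−h1·(2M1+M2)/6=12553/2859
seg 2: a=5, c=M2/2=-6572/953, d=(M3−M2)/(6·2)=14203/5718, b=Δ2−h2·(2M2+M3)/6=2039/5718
seg 3: a=-2, c=M3/2=7631/953, d=(M4−M3)/(6·1)=-31943/5718, b=Δ3−h3·(2M3+M4)/6=14747/5718
seg 4: a=3, c=M4/2=-16681/1906, d=(M5−M4)/(6·1)=16681/5718, b=Δ4−h4·(2M4+M5)/6=5245/2859
t_q=7/2 → seg 1, τ=1/2; S=1+12553/2859·τ+5455/1906·τ²+-18599/5718·τ³=53433/15248

  seg 0: a=5 b=-23989/5718 c=0 d=5455/17154
  seg 1: a=1 b=12553/2859 c=5455/1906 d=-18599/5718
  seg 2: a=5 b=2039/5718 c=-6572/953 d=14203/5718
  seg 3: a=-2 b=14747/5718 c=7631/953 d=-31943/5718
  seg 4: a=3 b=5245/2859 c=-16681/1906 d=16681/5718
S(7/2) = 53433/15248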